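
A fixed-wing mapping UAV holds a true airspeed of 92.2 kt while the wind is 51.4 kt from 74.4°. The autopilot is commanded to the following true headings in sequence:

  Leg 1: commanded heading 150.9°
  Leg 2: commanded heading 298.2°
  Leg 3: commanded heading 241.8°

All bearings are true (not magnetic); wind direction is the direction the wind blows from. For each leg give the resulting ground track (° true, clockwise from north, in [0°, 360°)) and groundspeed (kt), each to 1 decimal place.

Leg 1: track=182.8°, groundspeed=94.5 kt
Leg 2: track=282.8°, groundspeed=134.1 kt
Leg 3: track=246.3°, groundspeed=142.8 kt

Leg 1: heading 150.9°; drift +31.9° → track 182.8°, groundspeed 94.5 kt
Leg 2: heading 298.2°; drift -15.4° → track 282.8°, groundspeed 134.1 kt
Leg 3: heading 241.8°; drift +4.5° → track 246.3°, groundspeed 142.8 kt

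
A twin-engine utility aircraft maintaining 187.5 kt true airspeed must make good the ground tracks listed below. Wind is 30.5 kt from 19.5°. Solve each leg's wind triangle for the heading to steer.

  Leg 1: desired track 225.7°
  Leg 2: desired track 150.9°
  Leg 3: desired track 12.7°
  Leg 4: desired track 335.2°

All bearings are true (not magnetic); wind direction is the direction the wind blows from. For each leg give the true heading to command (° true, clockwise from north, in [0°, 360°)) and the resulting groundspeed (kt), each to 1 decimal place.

Leg 1: heading=229.8°, groundspeed=214.4 kt
Leg 2: heading=143.9°, groundspeed=206.3 kt
Leg 3: heading=13.8°, groundspeed=157.2 kt
Leg 4: heading=341.7°, groundspeed=164.5 kt

Leg 1: desired track 225.7°; wind correction +4.1° → command heading 229.8°, groundspeed 214.4 kt
Leg 2: desired track 150.9°; wind correction -7.0° → command heading 143.9°, groundspeed 206.3 kt
Leg 3: desired track 12.7°; wind correction +1.1° → command heading 13.8°, groundspeed 157.2 kt
Leg 4: desired track 335.2°; wind correction +6.5° → command heading 341.7°, groundspeed 164.5 kt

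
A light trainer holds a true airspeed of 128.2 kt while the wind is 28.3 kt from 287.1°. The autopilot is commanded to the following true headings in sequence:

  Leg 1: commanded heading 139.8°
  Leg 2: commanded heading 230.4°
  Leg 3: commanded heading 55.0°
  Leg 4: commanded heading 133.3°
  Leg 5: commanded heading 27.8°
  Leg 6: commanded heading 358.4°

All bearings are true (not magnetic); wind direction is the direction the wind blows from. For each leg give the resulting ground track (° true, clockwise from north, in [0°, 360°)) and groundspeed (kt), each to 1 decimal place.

Leg 1: track=134.1°, groundspeed=152.8 kt
Leg 2: track=218.5°, groundspeed=115.1 kt
Leg 3: track=63.7°, groundspeed=147.3 kt
Leg 4: track=128.6°, groundspeed=154.1 kt
Leg 5: track=39.6°, groundspeed=136.3 kt
Leg 6: track=11.1°, groundspeed=122.1 kt

Leg 1: heading 139.8°; drift -5.7° → track 134.1°, groundspeed 152.8 kt
Leg 2: heading 230.4°; drift -11.9° → track 218.5°, groundspeed 115.1 kt
Leg 3: heading 55.0°; drift +8.7° → track 63.7°, groundspeed 147.3 kt
Leg 4: heading 133.3°; drift -4.7° → track 128.6°, groundspeed 154.1 kt
Leg 5: heading 27.8°; drift +11.8° → track 39.6°, groundspeed 136.3 kt
Leg 6: heading 358.4°; drift +12.7° → track 11.1°, groundspeed 122.1 kt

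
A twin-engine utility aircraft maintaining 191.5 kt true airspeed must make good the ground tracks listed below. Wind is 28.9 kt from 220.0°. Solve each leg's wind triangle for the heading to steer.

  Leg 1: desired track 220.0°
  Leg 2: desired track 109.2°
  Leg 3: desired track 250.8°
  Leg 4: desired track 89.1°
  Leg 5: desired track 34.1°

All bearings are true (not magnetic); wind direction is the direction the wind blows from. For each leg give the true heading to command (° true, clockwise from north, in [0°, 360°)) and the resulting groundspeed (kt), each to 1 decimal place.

Leg 1: desired track 220.0°; wind correction +0.0° → command heading 220.0°, groundspeed 162.6 kt
Leg 2: desired track 109.2°; wind correction +8.1° → command heading 117.3°, groundspeed 199.8 kt
Leg 3: desired track 250.8°; wind correction -4.4° → command heading 246.4°, groundspeed 166.1 kt
Leg 4: desired track 89.1°; wind correction +6.5° → command heading 95.6°, groundspeed 209.2 kt
Leg 5: desired track 34.1°; wind correction -0.9° → command heading 33.2°, groundspeed 220.2 kt

Leg 1: heading=220.0°, groundspeed=162.6 kt
Leg 2: heading=117.3°, groundspeed=199.8 kt
Leg 3: heading=246.4°, groundspeed=166.1 kt
Leg 4: heading=95.6°, groundspeed=209.2 kt
Leg 5: heading=33.2°, groundspeed=220.2 kt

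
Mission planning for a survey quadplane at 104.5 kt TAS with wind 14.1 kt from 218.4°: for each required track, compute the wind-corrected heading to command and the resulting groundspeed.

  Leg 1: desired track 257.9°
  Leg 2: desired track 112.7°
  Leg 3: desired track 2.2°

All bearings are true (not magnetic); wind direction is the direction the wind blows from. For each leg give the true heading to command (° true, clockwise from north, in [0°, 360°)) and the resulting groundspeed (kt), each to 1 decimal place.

Leg 1: heading=253.0°, groundspeed=93.2 kt
Leg 2: heading=120.2°, groundspeed=107.4 kt
Leg 3: heading=357.6°, groundspeed=115.5 kt

Leg 1: desired track 257.9°; wind correction -4.9° → command heading 253.0°, groundspeed 93.2 kt
Leg 2: desired track 112.7°; wind correction +7.5° → command heading 120.2°, groundspeed 107.4 kt
Leg 3: desired track 2.2°; wind correction -4.6° → command heading 357.6°, groundspeed 115.5 kt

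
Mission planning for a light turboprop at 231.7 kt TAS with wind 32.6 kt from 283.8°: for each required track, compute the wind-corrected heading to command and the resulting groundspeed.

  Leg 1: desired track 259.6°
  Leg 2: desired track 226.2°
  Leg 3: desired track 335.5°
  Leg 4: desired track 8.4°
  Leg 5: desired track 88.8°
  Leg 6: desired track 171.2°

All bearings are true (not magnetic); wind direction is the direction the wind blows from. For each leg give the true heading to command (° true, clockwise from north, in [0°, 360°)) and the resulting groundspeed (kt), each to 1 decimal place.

Leg 1: heading=262.9°, groundspeed=201.6 kt
Leg 2: heading=233.0°, groundspeed=212.6 kt
Leg 3: heading=329.2°, groundspeed=210.1 kt
Leg 4: heading=0.3°, groundspeed=226.3 kt
Leg 5: heading=86.7°, groundspeed=263.0 kt
Leg 6: heading=178.7°, groundspeed=242.3 kt

Leg 1: desired track 259.6°; wind correction +3.3° → command heading 262.9°, groundspeed 201.6 kt
Leg 2: desired track 226.2°; wind correction +6.8° → command heading 233.0°, groundspeed 212.6 kt
Leg 3: desired track 335.5°; wind correction -6.3° → command heading 329.2°, groundspeed 210.1 kt
Leg 4: desired track 8.4°; wind correction -8.1° → command heading 0.3°, groundspeed 226.3 kt
Leg 5: desired track 88.8°; wind correction -2.1° → command heading 86.7°, groundspeed 263.0 kt
Leg 6: desired track 171.2°; wind correction +7.5° → command heading 178.7°, groundspeed 242.3 kt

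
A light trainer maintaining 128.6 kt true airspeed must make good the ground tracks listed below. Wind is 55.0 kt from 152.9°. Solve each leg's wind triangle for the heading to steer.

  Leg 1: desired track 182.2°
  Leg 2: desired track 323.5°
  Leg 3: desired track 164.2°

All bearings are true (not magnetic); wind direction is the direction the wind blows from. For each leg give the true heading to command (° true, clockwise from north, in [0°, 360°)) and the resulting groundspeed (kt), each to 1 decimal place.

Leg 1: heading=170.1°, groundspeed=77.8 kt
Leg 2: heading=319.5°, groundspeed=182.5 kt
Leg 3: heading=159.4°, groundspeed=74.2 kt

Leg 1: desired track 182.2°; wind correction -12.1° → command heading 170.1°, groundspeed 77.8 kt
Leg 2: desired track 323.5°; wind correction -4.0° → command heading 319.5°, groundspeed 182.5 kt
Leg 3: desired track 164.2°; wind correction -4.8° → command heading 159.4°, groundspeed 74.2 kt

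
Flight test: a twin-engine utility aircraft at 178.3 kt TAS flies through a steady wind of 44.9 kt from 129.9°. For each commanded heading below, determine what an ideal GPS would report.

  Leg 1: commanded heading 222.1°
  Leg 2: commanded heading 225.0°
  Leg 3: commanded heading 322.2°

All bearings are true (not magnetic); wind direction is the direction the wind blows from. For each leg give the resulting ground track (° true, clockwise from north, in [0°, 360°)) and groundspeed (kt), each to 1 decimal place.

Leg 1: track=236.1°, groundspeed=185.5 kt
Leg 2: track=238.8°, groundspeed=187.7 kt
Leg 3: track=319.7°, groundspeed=222.4 kt

Leg 1: heading 222.1°; drift +14.0° → track 236.1°, groundspeed 185.5 kt
Leg 2: heading 225.0°; drift +13.8° → track 238.8°, groundspeed 187.7 kt
Leg 3: heading 322.2°; drift -2.5° → track 319.7°, groundspeed 222.4 kt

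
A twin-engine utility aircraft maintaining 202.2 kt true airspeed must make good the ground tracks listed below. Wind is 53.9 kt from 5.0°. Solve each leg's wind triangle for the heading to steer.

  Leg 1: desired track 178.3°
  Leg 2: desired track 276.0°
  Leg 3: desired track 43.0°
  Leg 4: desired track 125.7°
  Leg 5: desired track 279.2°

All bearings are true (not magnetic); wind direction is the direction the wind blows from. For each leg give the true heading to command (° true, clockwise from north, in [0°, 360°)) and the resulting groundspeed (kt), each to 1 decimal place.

Leg 1: heading=176.5°, groundspeed=255.6 kt
Leg 2: heading=291.5°, groundspeed=193.9 kt
Leg 3: heading=33.6°, groundspeed=157.0 kt
Leg 4: heading=112.4°, groundspeed=224.3 kt
Leg 5: heading=294.6°, groundspeed=191.0 kt

Leg 1: desired track 178.3°; wind correction -1.8° → command heading 176.5°, groundspeed 255.6 kt
Leg 2: desired track 276.0°; wind correction +15.5° → command heading 291.5°, groundspeed 193.9 kt
Leg 3: desired track 43.0°; wind correction -9.4° → command heading 33.6°, groundspeed 157.0 kt
Leg 4: desired track 125.7°; wind correction -13.3° → command heading 112.4°, groundspeed 224.3 kt
Leg 5: desired track 279.2°; wind correction +15.4° → command heading 294.6°, groundspeed 191.0 kt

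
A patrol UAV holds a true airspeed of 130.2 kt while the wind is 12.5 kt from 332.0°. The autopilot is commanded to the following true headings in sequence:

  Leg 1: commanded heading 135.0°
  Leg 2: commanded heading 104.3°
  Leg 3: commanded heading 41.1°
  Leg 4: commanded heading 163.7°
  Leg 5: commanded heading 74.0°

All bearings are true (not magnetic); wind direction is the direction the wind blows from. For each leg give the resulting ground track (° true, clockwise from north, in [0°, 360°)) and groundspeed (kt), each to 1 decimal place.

Leg 1: track=136.5°, groundspeed=142.2 kt
Leg 2: track=108.1°, groundspeed=138.9 kt
Leg 3: track=46.4°, groundspeed=126.3 kt
Leg 4: track=162.7°, groundspeed=142.5 kt
Leg 5: track=79.3°, groundspeed=133.4 kt

Leg 1: heading 135.0°; drift +1.5° → track 136.5°, groundspeed 142.2 kt
Leg 2: heading 104.3°; drift +3.8° → track 108.1°, groundspeed 138.9 kt
Leg 3: heading 41.1°; drift +5.3° → track 46.4°, groundspeed 126.3 kt
Leg 4: heading 163.7°; drift -1.0° → track 162.7°, groundspeed 142.5 kt
Leg 5: heading 74.0°; drift +5.3° → track 79.3°, groundspeed 133.4 kt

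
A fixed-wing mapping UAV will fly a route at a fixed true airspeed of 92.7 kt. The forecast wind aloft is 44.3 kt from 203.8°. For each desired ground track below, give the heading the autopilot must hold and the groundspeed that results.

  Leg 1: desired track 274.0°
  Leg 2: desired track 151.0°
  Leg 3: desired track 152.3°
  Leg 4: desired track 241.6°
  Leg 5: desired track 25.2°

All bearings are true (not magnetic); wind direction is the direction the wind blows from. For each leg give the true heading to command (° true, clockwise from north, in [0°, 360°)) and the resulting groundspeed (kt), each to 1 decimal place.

Leg 1: heading=247.3°, groundspeed=67.8 kt
Leg 2: heading=173.4°, groundspeed=58.9 kt
Leg 3: heading=174.3°, groundspeed=58.4 kt
Leg 4: heading=224.6°, groundspeed=53.6 kt
Leg 5: heading=25.9°, groundspeed=137.0 kt

Leg 1: desired track 274.0°; wind correction -26.7° → command heading 247.3°, groundspeed 67.8 kt
Leg 2: desired track 151.0°; wind correction +22.4° → command heading 173.4°, groundspeed 58.9 kt
Leg 3: desired track 152.3°; wind correction +22.0° → command heading 174.3°, groundspeed 58.4 kt
Leg 4: desired track 241.6°; wind correction -17.0° → command heading 224.6°, groundspeed 53.6 kt
Leg 5: desired track 25.2°; wind correction +0.7° → command heading 25.9°, groundspeed 137.0 kt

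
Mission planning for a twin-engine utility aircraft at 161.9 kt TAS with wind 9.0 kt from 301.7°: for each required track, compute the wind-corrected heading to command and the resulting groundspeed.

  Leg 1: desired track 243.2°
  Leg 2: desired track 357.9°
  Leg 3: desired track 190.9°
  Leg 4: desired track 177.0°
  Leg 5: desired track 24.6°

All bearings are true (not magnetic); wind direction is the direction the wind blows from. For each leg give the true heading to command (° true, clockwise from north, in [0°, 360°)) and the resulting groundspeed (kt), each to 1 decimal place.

Leg 1: desired track 243.2°; wind correction +2.7° → command heading 245.9°, groundspeed 157.0 kt
Leg 2: desired track 357.9°; wind correction -2.6° → command heading 355.3°, groundspeed 156.7 kt
Leg 3: desired track 190.9°; wind correction +3.0° → command heading 193.9°, groundspeed 164.9 kt
Leg 4: desired track 177.0°; wind correction +2.6° → command heading 179.6°, groundspeed 166.9 kt
Leg 5: desired track 24.6°; wind correction -3.2° → command heading 21.4°, groundspeed 160.5 kt

Leg 1: heading=245.9°, groundspeed=157.0 kt
Leg 2: heading=355.3°, groundspeed=156.7 kt
Leg 3: heading=193.9°, groundspeed=164.9 kt
Leg 4: heading=179.6°, groundspeed=166.9 kt
Leg 5: heading=21.4°, groundspeed=160.5 kt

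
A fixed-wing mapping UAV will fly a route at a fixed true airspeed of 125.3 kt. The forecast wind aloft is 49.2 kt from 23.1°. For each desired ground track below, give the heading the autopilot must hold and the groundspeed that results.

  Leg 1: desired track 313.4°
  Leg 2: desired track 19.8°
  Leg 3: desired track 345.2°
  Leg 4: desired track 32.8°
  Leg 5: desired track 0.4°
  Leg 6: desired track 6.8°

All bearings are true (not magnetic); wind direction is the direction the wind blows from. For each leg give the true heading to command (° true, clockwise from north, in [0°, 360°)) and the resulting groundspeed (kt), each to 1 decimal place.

Leg 1: heading=335.0°, groundspeed=99.4 kt
Leg 2: heading=21.1°, groundspeed=76.1 kt
Leg 3: heading=359.2°, groundspeed=82.8 kt
Leg 4: heading=29.0°, groundspeed=76.5 kt
Leg 5: heading=9.1°, groundspeed=78.5 kt
Leg 6: heading=13.1°, groundspeed=77.3 kt

Leg 1: desired track 313.4°; wind correction +21.6° → command heading 335.0°, groundspeed 99.4 kt
Leg 2: desired track 19.8°; wind correction +1.3° → command heading 21.1°, groundspeed 76.1 kt
Leg 3: desired track 345.2°; wind correction +14.0° → command heading 359.2°, groundspeed 82.8 kt
Leg 4: desired track 32.8°; wind correction -3.8° → command heading 29.0°, groundspeed 76.5 kt
Leg 5: desired track 0.4°; wind correction +8.7° → command heading 9.1°, groundspeed 78.5 kt
Leg 6: desired track 6.8°; wind correction +6.3° → command heading 13.1°, groundspeed 77.3 kt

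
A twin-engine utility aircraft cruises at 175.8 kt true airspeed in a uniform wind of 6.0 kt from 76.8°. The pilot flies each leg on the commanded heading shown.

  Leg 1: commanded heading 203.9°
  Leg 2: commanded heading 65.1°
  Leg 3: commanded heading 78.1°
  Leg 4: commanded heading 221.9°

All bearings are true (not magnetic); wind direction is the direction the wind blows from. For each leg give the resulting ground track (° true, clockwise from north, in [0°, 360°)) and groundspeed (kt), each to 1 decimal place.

Leg 1: heading 203.9°; drift +1.5° → track 205.4°, groundspeed 179.5 kt
Leg 2: heading 65.1°; drift -0.4° → track 64.7°, groundspeed 169.9 kt
Leg 3: heading 78.1°; drift +0.0° → track 78.1°, groundspeed 169.8 kt
Leg 4: heading 221.9°; drift +1.1° → track 223.0°, groundspeed 180.8 kt

Leg 1: track=205.4°, groundspeed=179.5 kt
Leg 2: track=64.7°, groundspeed=169.9 kt
Leg 3: track=78.1°, groundspeed=169.8 kt
Leg 4: track=223.0°, groundspeed=180.8 kt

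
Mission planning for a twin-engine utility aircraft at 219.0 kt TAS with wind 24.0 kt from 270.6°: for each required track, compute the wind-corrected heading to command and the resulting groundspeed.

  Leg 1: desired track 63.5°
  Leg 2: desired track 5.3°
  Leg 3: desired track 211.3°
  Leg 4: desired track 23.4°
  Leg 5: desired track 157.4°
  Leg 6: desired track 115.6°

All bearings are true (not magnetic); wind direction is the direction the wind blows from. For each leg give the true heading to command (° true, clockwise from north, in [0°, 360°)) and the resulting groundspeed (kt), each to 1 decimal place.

Leg 1: heading=60.6°, groundspeed=240.1 kt
Leg 2: heading=359.0°, groundspeed=219.7 kt
Leg 3: heading=216.7°, groundspeed=205.8 kt
Leg 4: heading=17.6°, groundspeed=227.2 kt
Leg 5: heading=163.2°, groundspeed=227.3 kt
Leg 6: heading=118.3°, groundspeed=240.5 kt

Leg 1: desired track 63.5°; wind correction -2.9° → command heading 60.6°, groundspeed 240.1 kt
Leg 2: desired track 5.3°; wind correction -6.3° → command heading 359.0°, groundspeed 219.7 kt
Leg 3: desired track 211.3°; wind correction +5.4° → command heading 216.7°, groundspeed 205.8 kt
Leg 4: desired track 23.4°; wind correction -5.8° → command heading 17.6°, groundspeed 227.2 kt
Leg 5: desired track 157.4°; wind correction +5.8° → command heading 163.2°, groundspeed 227.3 kt
Leg 6: desired track 115.6°; wind correction +2.7° → command heading 118.3°, groundspeed 240.5 kt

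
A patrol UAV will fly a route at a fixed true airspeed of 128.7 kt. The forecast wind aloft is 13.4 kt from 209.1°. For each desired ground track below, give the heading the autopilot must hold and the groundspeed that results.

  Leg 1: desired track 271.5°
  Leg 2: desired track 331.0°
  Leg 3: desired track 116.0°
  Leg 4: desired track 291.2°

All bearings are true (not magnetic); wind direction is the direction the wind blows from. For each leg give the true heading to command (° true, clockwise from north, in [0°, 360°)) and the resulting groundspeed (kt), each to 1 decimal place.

Leg 1: heading=266.2°, groundspeed=121.9 kt
Leg 2: heading=325.9°, groundspeed=135.3 kt
Leg 3: heading=122.0°, groundspeed=128.7 kt
Leg 4: heading=285.3°, groundspeed=126.2 kt

Leg 1: desired track 271.5°; wind correction -5.3° → command heading 266.2°, groundspeed 121.9 kt
Leg 2: desired track 331.0°; wind correction -5.1° → command heading 325.9°, groundspeed 135.3 kt
Leg 3: desired track 116.0°; wind correction +6.0° → command heading 122.0°, groundspeed 128.7 kt
Leg 4: desired track 291.2°; wind correction -5.9° → command heading 285.3°, groundspeed 126.2 kt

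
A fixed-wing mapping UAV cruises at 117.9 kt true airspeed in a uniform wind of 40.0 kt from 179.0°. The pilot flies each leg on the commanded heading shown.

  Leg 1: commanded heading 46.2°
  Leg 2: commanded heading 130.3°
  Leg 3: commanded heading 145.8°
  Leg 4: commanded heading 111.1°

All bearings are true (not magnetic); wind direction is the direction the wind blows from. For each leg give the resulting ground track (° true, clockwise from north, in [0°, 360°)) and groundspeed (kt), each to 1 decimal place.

Leg 1: track=34.8°, groundspeed=148.0 kt
Leg 2: track=112.1°, groundspeed=96.3 kt
Leg 3: track=131.3°, groundspeed=87.2 kt
Leg 4: track=91.3°, groundspeed=109.3 kt

Leg 1: heading 46.2°; drift -11.4° → track 34.8°, groundspeed 148.0 kt
Leg 2: heading 130.3°; drift -18.2° → track 112.1°, groundspeed 96.3 kt
Leg 3: heading 145.8°; drift -14.5° → track 131.3°, groundspeed 87.2 kt
Leg 4: heading 111.1°; drift -19.8° → track 91.3°, groundspeed 109.3 kt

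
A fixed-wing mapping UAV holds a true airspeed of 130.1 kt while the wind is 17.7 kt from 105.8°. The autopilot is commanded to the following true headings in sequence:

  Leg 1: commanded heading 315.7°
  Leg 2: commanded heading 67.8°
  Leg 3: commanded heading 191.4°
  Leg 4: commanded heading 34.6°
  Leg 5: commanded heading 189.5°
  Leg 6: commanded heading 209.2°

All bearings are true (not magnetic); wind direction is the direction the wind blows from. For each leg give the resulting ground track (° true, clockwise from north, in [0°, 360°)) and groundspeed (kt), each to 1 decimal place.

Leg 1: track=312.2°, groundspeed=145.7 kt
Leg 2: track=62.4°, groundspeed=116.7 kt
Leg 3: track=199.2°, groundspeed=129.9 kt
Leg 4: track=26.9°, groundspeed=125.5 kt
Leg 5: track=197.3°, groundspeed=129.4 kt
Leg 6: track=216.5°, groundspeed=135.3 kt

Leg 1: heading 315.7°; drift -3.5° → track 312.2°, groundspeed 145.7 kt
Leg 2: heading 67.8°; drift -5.4° → track 62.4°, groundspeed 116.7 kt
Leg 3: heading 191.4°; drift +7.8° → track 199.2°, groundspeed 129.9 kt
Leg 4: heading 34.6°; drift -7.7° → track 26.9°, groundspeed 125.5 kt
Leg 5: heading 189.5°; drift +7.8° → track 197.3°, groundspeed 129.4 kt
Leg 6: heading 209.2°; drift +7.3° → track 216.5°, groundspeed 135.3 kt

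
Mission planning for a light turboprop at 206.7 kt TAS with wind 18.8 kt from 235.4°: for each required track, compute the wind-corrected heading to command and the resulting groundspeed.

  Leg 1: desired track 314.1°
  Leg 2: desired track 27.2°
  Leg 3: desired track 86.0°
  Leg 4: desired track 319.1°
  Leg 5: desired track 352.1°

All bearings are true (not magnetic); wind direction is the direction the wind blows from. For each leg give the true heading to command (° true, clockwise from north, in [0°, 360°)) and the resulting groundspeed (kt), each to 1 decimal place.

Leg 1: heading=309.0°, groundspeed=202.2 kt
Leg 2: heading=24.7°, groundspeed=223.1 kt
Leg 3: heading=88.7°, groundspeed=222.7 kt
Leg 4: heading=313.9°, groundspeed=203.8 kt
Leg 5: heading=347.4°, groundspeed=214.5 kt

Leg 1: desired track 314.1°; wind correction -5.1° → command heading 309.0°, groundspeed 202.2 kt
Leg 2: desired track 27.2°; wind correction -2.5° → command heading 24.7°, groundspeed 223.1 kt
Leg 3: desired track 86.0°; wind correction +2.7° → command heading 88.7°, groundspeed 222.7 kt
Leg 4: desired track 319.1°; wind correction -5.2° → command heading 313.9°, groundspeed 203.8 kt
Leg 5: desired track 352.1°; wind correction -4.7° → command heading 347.4°, groundspeed 214.5 kt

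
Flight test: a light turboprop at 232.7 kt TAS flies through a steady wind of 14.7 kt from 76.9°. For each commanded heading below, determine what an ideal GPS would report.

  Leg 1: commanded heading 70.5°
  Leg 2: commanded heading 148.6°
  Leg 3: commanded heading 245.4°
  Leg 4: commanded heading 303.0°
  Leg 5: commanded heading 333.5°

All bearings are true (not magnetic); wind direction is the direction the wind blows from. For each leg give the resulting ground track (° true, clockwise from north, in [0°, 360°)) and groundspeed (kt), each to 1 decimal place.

Leg 1: track=70.1°, groundspeed=218.1 kt
Leg 2: track=152.1°, groundspeed=228.5 kt
Leg 3: track=246.1°, groundspeed=247.1 kt
Leg 4: track=300.5°, groundspeed=243.1 kt
Leg 5: track=330.0°, groundspeed=236.5 kt

Leg 1: heading 70.5°; drift -0.4° → track 70.1°, groundspeed 218.1 kt
Leg 2: heading 148.6°; drift +3.5° → track 152.1°, groundspeed 228.5 kt
Leg 3: heading 245.4°; drift +0.7° → track 246.1°, groundspeed 247.1 kt
Leg 4: heading 303.0°; drift -2.5° → track 300.5°, groundspeed 243.1 kt
Leg 5: heading 333.5°; drift -3.5° → track 330.0°, groundspeed 236.5 kt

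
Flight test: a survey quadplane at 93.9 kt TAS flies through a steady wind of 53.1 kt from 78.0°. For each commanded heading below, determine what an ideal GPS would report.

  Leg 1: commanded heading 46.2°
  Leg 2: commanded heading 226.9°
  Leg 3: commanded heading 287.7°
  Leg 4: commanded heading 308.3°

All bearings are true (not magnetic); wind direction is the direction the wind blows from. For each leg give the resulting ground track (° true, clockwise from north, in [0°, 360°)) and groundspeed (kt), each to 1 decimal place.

Leg 1: heading 46.2°; drift -29.8° → track 16.4°, groundspeed 56.2 kt
Leg 2: heading 226.9°; drift +11.1° → track 238.0°, groundspeed 142.0 kt
Leg 3: heading 287.7°; drift -10.6° → track 277.1°, groundspeed 142.5 kt
Leg 4: heading 308.3°; drift -17.7° → track 290.6°, groundspeed 134.2 kt

Leg 1: track=16.4°, groundspeed=56.2 kt
Leg 2: track=238.0°, groundspeed=142.0 kt
Leg 3: track=277.1°, groundspeed=142.5 kt
Leg 4: track=290.6°, groundspeed=134.2 kt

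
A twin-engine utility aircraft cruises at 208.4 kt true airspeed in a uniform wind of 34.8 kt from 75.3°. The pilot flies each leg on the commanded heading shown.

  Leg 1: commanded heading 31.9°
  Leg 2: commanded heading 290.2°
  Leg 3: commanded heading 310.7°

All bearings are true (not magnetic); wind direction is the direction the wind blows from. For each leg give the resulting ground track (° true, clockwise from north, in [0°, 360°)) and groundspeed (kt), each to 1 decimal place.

Leg 1: heading 31.9°; drift -7.4° → track 24.5°, groundspeed 184.7 kt
Leg 2: heading 290.2°; drift -4.8° → track 285.4°, groundspeed 237.8 kt
Leg 3: heading 310.7°; drift -7.2° → track 303.5°, groundspeed 230.0 kt

Leg 1: track=24.5°, groundspeed=184.7 kt
Leg 2: track=285.4°, groundspeed=237.8 kt
Leg 3: track=303.5°, groundspeed=230.0 kt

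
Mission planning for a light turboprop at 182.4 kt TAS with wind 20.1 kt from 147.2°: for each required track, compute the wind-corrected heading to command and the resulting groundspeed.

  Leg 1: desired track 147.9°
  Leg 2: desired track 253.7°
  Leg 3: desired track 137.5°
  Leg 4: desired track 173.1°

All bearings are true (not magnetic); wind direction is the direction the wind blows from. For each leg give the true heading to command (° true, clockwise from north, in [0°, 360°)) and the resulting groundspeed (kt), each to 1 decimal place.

Leg 1: heading=147.8°, groundspeed=162.3 kt
Leg 2: heading=247.6°, groundspeed=187.1 kt
Leg 3: heading=138.6°, groundspeed=162.6 kt
Leg 4: heading=170.3°, groundspeed=164.1 kt

Leg 1: desired track 147.9°; wind correction -0.1° → command heading 147.8°, groundspeed 162.3 kt
Leg 2: desired track 253.7°; wind correction -6.1° → command heading 247.6°, groundspeed 187.1 kt
Leg 3: desired track 137.5°; wind correction +1.1° → command heading 138.6°, groundspeed 162.6 kt
Leg 4: desired track 173.1°; wind correction -2.8° → command heading 170.3°, groundspeed 164.1 kt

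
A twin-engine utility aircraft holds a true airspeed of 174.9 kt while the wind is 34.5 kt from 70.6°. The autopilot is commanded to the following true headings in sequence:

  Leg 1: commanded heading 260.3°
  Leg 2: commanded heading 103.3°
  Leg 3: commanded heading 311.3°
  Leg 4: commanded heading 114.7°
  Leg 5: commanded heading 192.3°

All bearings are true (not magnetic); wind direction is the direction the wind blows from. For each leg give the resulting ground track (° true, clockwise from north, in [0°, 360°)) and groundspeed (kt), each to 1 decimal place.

Leg 1: track=258.7°, groundspeed=209.0 kt
Leg 2: track=110.6°, groundspeed=147.1 kt
Leg 3: track=302.4°, groundspeed=194.1 kt
Leg 4: track=123.8°, groundspeed=152.0 kt
Leg 5: track=200.9°, groundspeed=195.2 kt

Leg 1: heading 260.3°; drift -1.6° → track 258.7°, groundspeed 209.0 kt
Leg 2: heading 103.3°; drift +7.3° → track 110.6°, groundspeed 147.1 kt
Leg 3: heading 311.3°; drift -8.9° → track 302.4°, groundspeed 194.1 kt
Leg 4: heading 114.7°; drift +9.1° → track 123.8°, groundspeed 152.0 kt
Leg 5: heading 192.3°; drift +8.6° → track 200.9°, groundspeed 195.2 kt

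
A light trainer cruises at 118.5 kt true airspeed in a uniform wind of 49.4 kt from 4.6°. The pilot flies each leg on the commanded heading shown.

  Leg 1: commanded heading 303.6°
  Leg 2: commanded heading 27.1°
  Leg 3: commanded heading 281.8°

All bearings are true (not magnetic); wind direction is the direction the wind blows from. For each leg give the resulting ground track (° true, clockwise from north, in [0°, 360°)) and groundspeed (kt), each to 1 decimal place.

Leg 1: track=279.0°, groundspeed=104.0 kt
Leg 2: track=41.6°, groundspeed=75.3 kt
Leg 3: track=258.2°, groundspeed=122.5 kt

Leg 1: heading 303.6°; drift -24.6° → track 279.0°, groundspeed 104.0 kt
Leg 2: heading 27.1°; drift +14.5° → track 41.6°, groundspeed 75.3 kt
Leg 3: heading 281.8°; drift -23.6° → track 258.2°, groundspeed 122.5 kt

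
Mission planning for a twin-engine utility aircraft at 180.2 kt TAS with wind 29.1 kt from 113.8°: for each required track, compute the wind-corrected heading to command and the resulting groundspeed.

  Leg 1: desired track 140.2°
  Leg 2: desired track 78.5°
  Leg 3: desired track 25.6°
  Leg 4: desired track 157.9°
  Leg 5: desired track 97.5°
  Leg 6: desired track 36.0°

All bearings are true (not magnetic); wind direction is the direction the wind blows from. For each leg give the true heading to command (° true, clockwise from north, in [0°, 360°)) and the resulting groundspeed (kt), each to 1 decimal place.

Leg 1: desired track 140.2°; wind correction -4.1° → command heading 136.1°, groundspeed 153.7 kt
Leg 2: desired track 78.5°; wind correction +5.4° → command heading 83.9°, groundspeed 155.7 kt
Leg 3: desired track 25.6°; wind correction +9.3° → command heading 34.9°, groundspeed 176.9 kt
Leg 4: desired track 157.9°; wind correction -6.5° → command heading 151.4°, groundspeed 158.2 kt
Leg 5: desired track 97.5°; wind correction +2.6° → command heading 100.1°, groundspeed 152.1 kt
Leg 6: desired track 36.0°; wind correction +9.1° → command heading 45.1°, groundspeed 171.8 kt

Leg 1: heading=136.1°, groundspeed=153.7 kt
Leg 2: heading=83.9°, groundspeed=155.7 kt
Leg 3: heading=34.9°, groundspeed=176.9 kt
Leg 4: heading=151.4°, groundspeed=158.2 kt
Leg 5: heading=100.1°, groundspeed=152.1 kt
Leg 6: heading=45.1°, groundspeed=171.8 kt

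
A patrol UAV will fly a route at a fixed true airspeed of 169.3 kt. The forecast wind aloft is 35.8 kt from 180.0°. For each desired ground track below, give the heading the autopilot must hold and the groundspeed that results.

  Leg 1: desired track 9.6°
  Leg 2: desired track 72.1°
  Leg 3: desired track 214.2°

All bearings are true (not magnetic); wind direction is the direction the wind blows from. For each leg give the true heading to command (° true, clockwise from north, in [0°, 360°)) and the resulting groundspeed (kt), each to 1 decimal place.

Leg 1: heading=11.6°, groundspeed=204.5 kt
Leg 2: heading=83.7°, groundspeed=176.8 kt
Leg 3: heading=207.4°, groundspeed=138.5 kt

Leg 1: desired track 9.6°; wind correction +2.0° → command heading 11.6°, groundspeed 204.5 kt
Leg 2: desired track 72.1°; wind correction +11.6° → command heading 83.7°, groundspeed 176.8 kt
Leg 3: desired track 214.2°; wind correction -6.8° → command heading 207.4°, groundspeed 138.5 kt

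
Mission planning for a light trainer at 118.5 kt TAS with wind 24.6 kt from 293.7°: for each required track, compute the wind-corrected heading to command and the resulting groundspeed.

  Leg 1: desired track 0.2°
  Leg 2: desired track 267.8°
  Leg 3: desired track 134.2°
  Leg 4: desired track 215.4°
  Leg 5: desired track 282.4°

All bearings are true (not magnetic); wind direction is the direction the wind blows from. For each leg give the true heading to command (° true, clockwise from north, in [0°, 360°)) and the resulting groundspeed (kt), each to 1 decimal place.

Leg 1: desired track 0.2°; wind correction -11.0° → command heading 349.2°, groundspeed 106.5 kt
Leg 2: desired track 267.8°; wind correction +5.2° → command heading 273.0°, groundspeed 95.9 kt
Leg 3: desired track 134.2°; wind correction +4.2° → command heading 138.4°, groundspeed 141.2 kt
Leg 4: desired track 215.4°; wind correction +11.7° → command heading 227.1°, groundspeed 111.0 kt
Leg 5: desired track 282.4°; wind correction +2.3° → command heading 284.7°, groundspeed 94.3 kt

Leg 1: heading=349.2°, groundspeed=106.5 kt
Leg 2: heading=273.0°, groundspeed=95.9 kt
Leg 3: heading=138.4°, groundspeed=141.2 kt
Leg 4: heading=227.1°, groundspeed=111.0 kt
Leg 5: heading=284.7°, groundspeed=94.3 kt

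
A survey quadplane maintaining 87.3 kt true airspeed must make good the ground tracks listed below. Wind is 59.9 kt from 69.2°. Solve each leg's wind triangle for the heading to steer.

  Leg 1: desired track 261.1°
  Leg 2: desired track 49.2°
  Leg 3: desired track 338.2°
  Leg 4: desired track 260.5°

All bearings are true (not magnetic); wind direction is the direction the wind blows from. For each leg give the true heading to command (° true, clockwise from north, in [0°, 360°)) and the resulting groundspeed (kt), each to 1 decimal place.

Leg 1: desired track 261.1°; wind correction +8.1° → command heading 269.2°, groundspeed 145.0 kt
Leg 2: desired track 49.2°; wind correction +13.6° → command heading 62.8°, groundspeed 28.6 kt
Leg 3: desired track 338.2°; wind correction +43.3° → command heading 21.5°, groundspeed 64.6 kt
Leg 4: desired track 260.5°; wind correction +7.7° → command heading 268.2°, groundspeed 145.2 kt

Leg 1: heading=269.2°, groundspeed=145.0 kt
Leg 2: heading=62.8°, groundspeed=28.6 kt
Leg 3: heading=21.5°, groundspeed=64.6 kt
Leg 4: heading=268.2°, groundspeed=145.2 kt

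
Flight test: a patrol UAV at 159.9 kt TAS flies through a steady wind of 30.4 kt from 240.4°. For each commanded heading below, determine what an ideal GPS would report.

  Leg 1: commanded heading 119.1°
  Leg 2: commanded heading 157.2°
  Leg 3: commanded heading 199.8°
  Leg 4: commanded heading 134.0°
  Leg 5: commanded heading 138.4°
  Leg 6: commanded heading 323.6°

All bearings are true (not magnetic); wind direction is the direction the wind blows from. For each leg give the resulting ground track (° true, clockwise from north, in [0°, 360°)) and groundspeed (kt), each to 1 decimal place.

Leg 1: heading 119.1°; drift -8.4° → track 110.7°, groundspeed 177.6 kt
Leg 2: heading 157.2°; drift -10.9° → track 146.3°, groundspeed 159.2 kt
Leg 3: heading 199.8°; drift -8.2° → track 191.6°, groundspeed 138.2 kt
Leg 4: heading 134.0°; drift -9.8° → track 124.2°, groundspeed 171.0 kt
Leg 5: heading 138.4°; drift -10.1° → track 128.3°, groundspeed 168.9 kt
Leg 6: heading 323.6°; drift +10.9° → track 334.5°, groundspeed 159.2 kt

Leg 1: track=110.7°, groundspeed=177.6 kt
Leg 2: track=146.3°, groundspeed=159.2 kt
Leg 3: track=191.6°, groundspeed=138.2 kt
Leg 4: track=124.2°, groundspeed=171.0 kt
Leg 5: track=128.3°, groundspeed=168.9 kt
Leg 6: track=334.5°, groundspeed=159.2 kt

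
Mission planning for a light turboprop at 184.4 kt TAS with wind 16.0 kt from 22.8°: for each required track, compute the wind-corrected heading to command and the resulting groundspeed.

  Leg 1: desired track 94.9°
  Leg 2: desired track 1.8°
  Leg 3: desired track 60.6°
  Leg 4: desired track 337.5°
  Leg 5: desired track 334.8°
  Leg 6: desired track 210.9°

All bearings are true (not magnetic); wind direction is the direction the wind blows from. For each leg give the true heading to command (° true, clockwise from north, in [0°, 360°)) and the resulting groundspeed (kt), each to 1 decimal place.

Leg 1: desired track 94.9°; wind correction -4.7° → command heading 90.2°, groundspeed 178.9 kt
Leg 2: desired track 1.8°; wind correction +1.8° → command heading 3.6°, groundspeed 169.4 kt
Leg 3: desired track 60.6°; wind correction -3.0° → command heading 57.6°, groundspeed 171.5 kt
Leg 4: desired track 337.5°; wind correction +3.5° → command heading 341.0°, groundspeed 172.8 kt
Leg 5: desired track 334.8°; wind correction +3.7° → command heading 338.5°, groundspeed 173.3 kt
Leg 6: desired track 210.9°; wind correction +0.7° → command heading 211.6°, groundspeed 200.2 kt

Leg 1: heading=90.2°, groundspeed=178.9 kt
Leg 2: heading=3.6°, groundspeed=169.4 kt
Leg 3: heading=57.6°, groundspeed=171.5 kt
Leg 4: heading=341.0°, groundspeed=172.8 kt
Leg 5: heading=338.5°, groundspeed=173.3 kt
Leg 6: heading=211.6°, groundspeed=200.2 kt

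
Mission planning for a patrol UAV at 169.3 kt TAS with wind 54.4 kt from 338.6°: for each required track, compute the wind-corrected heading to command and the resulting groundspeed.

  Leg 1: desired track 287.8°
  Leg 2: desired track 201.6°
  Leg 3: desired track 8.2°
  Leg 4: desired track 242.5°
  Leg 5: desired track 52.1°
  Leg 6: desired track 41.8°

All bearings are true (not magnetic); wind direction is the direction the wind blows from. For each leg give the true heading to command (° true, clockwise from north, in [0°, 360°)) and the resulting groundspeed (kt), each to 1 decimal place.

Leg 1: heading=302.2°, groundspeed=129.6 kt
Leg 2: heading=214.3°, groundspeed=205.0 kt
Leg 3: heading=359.1°, groundspeed=119.9 kt
Leg 4: heading=261.1°, groundspeed=166.2 kt
Leg 5: heading=34.2°, groundspeed=145.6 kt
Leg 6: heading=25.1°, groundspeed=137.7 kt

Leg 1: desired track 287.8°; wind correction +14.4° → command heading 302.2°, groundspeed 129.6 kt
Leg 2: desired track 201.6°; wind correction +12.7° → command heading 214.3°, groundspeed 205.0 kt
Leg 3: desired track 8.2°; wind correction -9.1° → command heading 359.1°, groundspeed 119.9 kt
Leg 4: desired track 242.5°; wind correction +18.6° → command heading 261.1°, groundspeed 166.2 kt
Leg 5: desired track 52.1°; wind correction -17.9° → command heading 34.2°, groundspeed 145.6 kt
Leg 6: desired track 41.8°; wind correction -16.7° → command heading 25.1°, groundspeed 137.7 kt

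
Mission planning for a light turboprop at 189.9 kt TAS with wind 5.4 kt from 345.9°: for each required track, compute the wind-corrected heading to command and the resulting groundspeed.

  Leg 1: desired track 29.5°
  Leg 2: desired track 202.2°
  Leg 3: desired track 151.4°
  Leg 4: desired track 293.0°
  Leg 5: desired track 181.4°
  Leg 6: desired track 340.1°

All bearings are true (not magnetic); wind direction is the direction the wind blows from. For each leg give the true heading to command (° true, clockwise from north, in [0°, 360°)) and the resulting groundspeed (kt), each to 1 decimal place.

Leg 1: heading=28.4°, groundspeed=186.0 kt
Leg 2: heading=203.2°, groundspeed=194.2 kt
Leg 3: heading=151.0°, groundspeed=195.1 kt
Leg 4: heading=294.3°, groundspeed=186.6 kt
Leg 5: heading=181.8°, groundspeed=195.1 kt
Leg 6: heading=340.3°, groundspeed=184.5 kt

Leg 1: desired track 29.5°; wind correction -1.1° → command heading 28.4°, groundspeed 186.0 kt
Leg 2: desired track 202.2°; wind correction +1.0° → command heading 203.2°, groundspeed 194.2 kt
Leg 3: desired track 151.4°; wind correction -0.4° → command heading 151.0°, groundspeed 195.1 kt
Leg 4: desired track 293.0°; wind correction +1.3° → command heading 294.3°, groundspeed 186.6 kt
Leg 5: desired track 181.4°; wind correction +0.4° → command heading 181.8°, groundspeed 195.1 kt
Leg 6: desired track 340.1°; wind correction +0.2° → command heading 340.3°, groundspeed 184.5 kt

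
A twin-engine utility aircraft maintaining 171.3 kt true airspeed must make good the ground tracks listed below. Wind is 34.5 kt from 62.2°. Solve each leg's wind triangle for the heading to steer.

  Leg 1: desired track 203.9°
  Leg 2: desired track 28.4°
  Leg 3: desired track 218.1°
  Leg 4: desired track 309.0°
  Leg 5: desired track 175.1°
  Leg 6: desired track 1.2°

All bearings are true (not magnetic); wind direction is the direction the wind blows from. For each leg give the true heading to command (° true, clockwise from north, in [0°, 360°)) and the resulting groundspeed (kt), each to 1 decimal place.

Leg 1: heading=196.7°, groundspeed=197.0 kt
Leg 2: heading=34.8°, groundspeed=141.6 kt
Leg 3: heading=213.4°, groundspeed=202.2 kt
Leg 4: heading=319.7°, groundspeed=181.9 kt
Leg 5: heading=164.4°, groundspeed=181.8 kt
Leg 6: heading=11.3°, groundspeed=151.9 kt

Leg 1: desired track 203.9°; wind correction -7.2° → command heading 196.7°, groundspeed 197.0 kt
Leg 2: desired track 28.4°; wind correction +6.4° → command heading 34.8°, groundspeed 141.6 kt
Leg 3: desired track 218.1°; wind correction -4.7° → command heading 213.4°, groundspeed 202.2 kt
Leg 4: desired track 309.0°; wind correction +10.7° → command heading 319.7°, groundspeed 181.9 kt
Leg 5: desired track 175.1°; wind correction -10.7° → command heading 164.4°, groundspeed 181.8 kt
Leg 6: desired track 1.2°; wind correction +10.1° → command heading 11.3°, groundspeed 151.9 kt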